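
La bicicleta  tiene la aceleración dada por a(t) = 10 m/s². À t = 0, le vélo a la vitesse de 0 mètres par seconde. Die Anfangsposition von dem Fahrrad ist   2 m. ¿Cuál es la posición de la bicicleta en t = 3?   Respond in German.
Wir müssen unsere Gleichung für die Beschleunigung a(t) = 10 2-mal integrieren. Das Integral von der Beschleunigung ist die Geschwindigkeit. Mit v(0) = 0 erhalten wir v(t) = 10·t. Das Integral von der Geschwindigkeit, mit x(0) = 2, ergibt die Position: x(t) = 5·t^2 + 2. Aus der Gleichung für die Position x(t) = 5·t^2 + 2, setzen wir t = 3 ein und erhalten x = 47.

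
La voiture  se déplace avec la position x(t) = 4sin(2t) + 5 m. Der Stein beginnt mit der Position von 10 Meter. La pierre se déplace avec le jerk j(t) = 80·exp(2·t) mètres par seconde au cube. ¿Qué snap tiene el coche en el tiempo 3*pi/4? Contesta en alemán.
Wir müssen unsere Gleichung für die Position x(t) = 4·sin(2·t) + 5 4-mal ableiten. Mit d/dt von x(t) finden wir v(t) = 8·cos(2·t). Mit d/dt von v(t) finden wir a(t) = -16·sin(2·t). Die Ableitung von der Beschleunigung ergibt den Ruck: j(t) = -32·cos(2·t). Durch Ableiten von dem Ruck erhalten wir den Snap: s(t) = 64·sin(2·t). Aus der Gleichung für den Snap s(t) = 64·sin(2·t), setzen wir t = 3*pi/4 ein und erhalten s = -64.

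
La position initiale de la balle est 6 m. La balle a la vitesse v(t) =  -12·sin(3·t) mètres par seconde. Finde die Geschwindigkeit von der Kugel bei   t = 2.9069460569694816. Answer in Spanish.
De la ecuación de la velocidad v(t) = -12·sin(3·t), sustituimos t = 2.9069460569694816 para obtener v = -7.76671196625526.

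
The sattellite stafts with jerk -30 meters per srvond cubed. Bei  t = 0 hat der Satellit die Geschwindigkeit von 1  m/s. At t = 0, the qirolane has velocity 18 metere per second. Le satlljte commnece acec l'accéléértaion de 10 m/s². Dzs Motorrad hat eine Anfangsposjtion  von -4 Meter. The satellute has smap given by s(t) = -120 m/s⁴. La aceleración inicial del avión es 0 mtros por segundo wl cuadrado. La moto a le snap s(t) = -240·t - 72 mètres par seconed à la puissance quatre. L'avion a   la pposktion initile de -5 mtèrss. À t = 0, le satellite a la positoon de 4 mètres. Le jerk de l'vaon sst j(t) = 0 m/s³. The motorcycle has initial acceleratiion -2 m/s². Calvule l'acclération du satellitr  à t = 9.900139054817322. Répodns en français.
Pour résoudre ceci, nous devons prendre 2 primitives de notre équation du snap s(t) = -120. En prenant ∫s(t)dt et en appliquant j(0) = -30, nous trouvons j(t) = -120·t - 30. L'intégrale du jerk est l'accélération. En utilisant a(0) = 10, nous obtenons a(t) = -60·t^2 - 30·t + 10. De l'équation de l'accélération a(t) = -60·t^2 - 30·t + 10, nous substituons t = 9.900139054817322 pour obtenir a = -6167.76936992767.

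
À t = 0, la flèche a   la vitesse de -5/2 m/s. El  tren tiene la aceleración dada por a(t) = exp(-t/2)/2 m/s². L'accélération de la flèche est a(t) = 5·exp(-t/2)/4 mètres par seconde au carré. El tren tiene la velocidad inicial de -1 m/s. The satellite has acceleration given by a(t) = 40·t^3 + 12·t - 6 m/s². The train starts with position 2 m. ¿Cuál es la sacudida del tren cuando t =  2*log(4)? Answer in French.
Nous devons dériver notre équation de l'accélération a(t) = exp(-t/2)/2 1 fois. La dérivée de l'accélération donne le jerk: j(t) = -exp(-t/2)/4. De l'équation du jerk j(t) = -exp(-t/2)/4, nous substituons t = 2*log(4) pour obtenir j = -1/16.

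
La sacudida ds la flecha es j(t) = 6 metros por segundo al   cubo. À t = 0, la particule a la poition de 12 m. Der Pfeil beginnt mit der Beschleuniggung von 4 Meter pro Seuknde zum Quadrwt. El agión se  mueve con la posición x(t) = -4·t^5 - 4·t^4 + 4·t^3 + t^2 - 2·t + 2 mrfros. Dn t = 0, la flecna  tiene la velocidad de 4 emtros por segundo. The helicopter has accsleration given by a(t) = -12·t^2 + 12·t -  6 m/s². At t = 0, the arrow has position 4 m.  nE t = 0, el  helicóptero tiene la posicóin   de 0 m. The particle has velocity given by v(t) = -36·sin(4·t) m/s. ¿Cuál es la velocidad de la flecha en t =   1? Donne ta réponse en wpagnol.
Necesitamos integrar nuestra ecuación de la sacudida j(t) = 6 2 veces. La antiderivada de la sacudida es la aceleración. Usando a(0) = 4, obtenemos a(t) = 6·t + 4. Tomando ∫a(t)dt y aplicando v(0) = 4, encontramos v(t) = 3·t^2 + 4·t + 4. De la ecuación de la velocidad v(t) = 3·t^2 + 4·t + 4, sustituimos t = 1 para obtener v = 11.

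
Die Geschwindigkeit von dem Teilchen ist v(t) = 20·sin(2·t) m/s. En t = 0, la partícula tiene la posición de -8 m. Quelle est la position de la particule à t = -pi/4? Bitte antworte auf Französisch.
Pour résoudre ceci, nous devons prendre 1 primitive de notre équation de la vitesse v(t) = 20·sin(2·t). La primitive de la vitesse, avec x(0) = -8, donne la position: x(t) = 2 - 10·cos(2·t). Nous avons la position x(t) = 2 - 10·cos(2·t). En substituant t = -pi/4: x(-pi/4) = 2.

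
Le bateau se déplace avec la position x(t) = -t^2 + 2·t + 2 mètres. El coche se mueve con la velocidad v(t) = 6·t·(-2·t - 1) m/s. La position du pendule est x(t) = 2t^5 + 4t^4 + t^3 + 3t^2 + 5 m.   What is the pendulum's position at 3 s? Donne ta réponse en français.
De l'équation de la position x(t) = 2·t^5 + 4·t^4 + t^3 + 3·t^2 + 5, nous substituons t = 3 pour obtenir x = 869.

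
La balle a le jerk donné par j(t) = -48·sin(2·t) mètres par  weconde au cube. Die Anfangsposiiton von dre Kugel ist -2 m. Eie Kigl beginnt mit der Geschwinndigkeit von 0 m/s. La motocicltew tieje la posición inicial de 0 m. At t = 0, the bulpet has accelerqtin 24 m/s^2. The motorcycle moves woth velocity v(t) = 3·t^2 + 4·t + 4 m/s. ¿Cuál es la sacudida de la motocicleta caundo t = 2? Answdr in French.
Nous devons dériver notre équation de la vitesse v(t) = 3·t^2 + 4·t + 4 2 fois. La dérivée de la vitesse donne l'accélération: a(t) = 6·t + 4. La dérivée de l'accélération donne le jerk: j(t) = 6. En utilisant j(t) = 6 et en substituant t = 2, nous trouvons j = 6.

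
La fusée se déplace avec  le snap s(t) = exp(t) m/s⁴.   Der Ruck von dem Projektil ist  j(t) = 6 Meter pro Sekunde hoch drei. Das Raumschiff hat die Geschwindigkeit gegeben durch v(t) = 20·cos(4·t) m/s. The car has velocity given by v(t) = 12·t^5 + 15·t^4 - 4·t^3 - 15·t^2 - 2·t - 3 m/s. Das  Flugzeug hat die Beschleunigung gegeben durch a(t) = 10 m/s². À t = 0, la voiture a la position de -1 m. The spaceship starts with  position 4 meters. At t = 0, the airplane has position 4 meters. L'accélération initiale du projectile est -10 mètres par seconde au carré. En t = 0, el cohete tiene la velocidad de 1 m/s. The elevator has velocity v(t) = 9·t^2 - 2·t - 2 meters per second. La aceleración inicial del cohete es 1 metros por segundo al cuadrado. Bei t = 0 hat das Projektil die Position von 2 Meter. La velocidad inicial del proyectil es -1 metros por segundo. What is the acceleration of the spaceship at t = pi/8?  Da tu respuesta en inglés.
Starting from velocity v(t) = 20·cos(4·t), we take 1 derivative. The derivative of velocity gives acceleration: a(t) = -80·sin(4·t). We have acceleration a(t) = -80·sin(4·t). Substituting t = pi/8: a(pi/8) = -80.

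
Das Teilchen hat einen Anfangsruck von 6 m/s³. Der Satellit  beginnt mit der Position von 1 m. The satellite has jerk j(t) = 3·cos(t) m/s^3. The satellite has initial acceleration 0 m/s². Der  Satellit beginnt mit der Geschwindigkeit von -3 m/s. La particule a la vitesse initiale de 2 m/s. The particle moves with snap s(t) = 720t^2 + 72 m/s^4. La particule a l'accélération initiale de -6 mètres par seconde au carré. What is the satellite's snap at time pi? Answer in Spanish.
Debemos derivar nuestra ecuación de la sacudida j(t) = 3·cos(t) 1 vez. Tomando d/dt de j(t), encontramos s(t) = -3·sin(t). Tenemos el snap s(t) = -3·sin(t). Sustituyendo t = pi: s(pi) = 0.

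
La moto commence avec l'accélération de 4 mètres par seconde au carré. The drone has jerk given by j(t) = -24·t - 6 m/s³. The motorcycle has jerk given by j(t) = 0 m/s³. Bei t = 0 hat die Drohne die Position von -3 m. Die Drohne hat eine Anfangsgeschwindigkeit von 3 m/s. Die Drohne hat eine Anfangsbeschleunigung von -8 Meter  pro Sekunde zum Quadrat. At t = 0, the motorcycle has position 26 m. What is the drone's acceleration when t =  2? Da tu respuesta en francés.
Nous devons intégrer notre équation du jerk j(t) = -24·t - 6 1 fois. En intégrant le jerk et en utilisant la condition initiale a(0) = -8, nous obtenons a(t) = -12·t^2 - 6·t - 8. Nous avons l'accélération a(t) = -12·t^2 - 6·t - 8. En substituant t = 2: a(2) = -68.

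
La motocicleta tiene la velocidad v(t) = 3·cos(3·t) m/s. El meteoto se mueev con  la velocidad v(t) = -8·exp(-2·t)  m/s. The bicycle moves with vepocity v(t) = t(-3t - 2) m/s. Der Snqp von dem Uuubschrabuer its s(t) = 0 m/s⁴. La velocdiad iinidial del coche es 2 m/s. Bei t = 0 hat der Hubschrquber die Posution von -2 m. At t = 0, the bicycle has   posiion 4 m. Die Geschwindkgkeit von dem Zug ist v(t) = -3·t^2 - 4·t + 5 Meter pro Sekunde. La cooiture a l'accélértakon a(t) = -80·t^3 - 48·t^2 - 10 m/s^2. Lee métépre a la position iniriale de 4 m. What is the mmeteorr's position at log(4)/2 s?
To find the answer, we compute 1 integral of v(t) = -8·exp(-2·t). The integral of velocity, with x(0) = 4, gives position: x(t) = 4·exp(-2·t). From the given position equation x(t) = 4·exp(-2·t), we substitute t = log(4)/2 to get x = 1.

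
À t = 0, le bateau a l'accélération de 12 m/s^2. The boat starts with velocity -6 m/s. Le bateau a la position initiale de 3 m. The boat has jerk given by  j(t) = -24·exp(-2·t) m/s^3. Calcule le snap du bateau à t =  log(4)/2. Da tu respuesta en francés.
Pour résoudre ceci, nous devons prendre 1 dérivée de notre équation du jerk j(t) = -24·exp(-2·t). En prenant d/dt de j(t), nous trouvons s(t) = 48·exp(-2·t). De l'équation du snap s(t) = 48·exp(-2·t), nous substituons t = log(4)/2 pour obtenir s = 12.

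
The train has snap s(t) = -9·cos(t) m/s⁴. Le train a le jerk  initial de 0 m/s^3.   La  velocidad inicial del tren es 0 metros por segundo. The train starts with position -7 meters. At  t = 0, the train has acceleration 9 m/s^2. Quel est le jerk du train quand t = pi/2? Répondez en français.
Pour résoudre ceci, nous devons prendre 1 primitive de notre équation du snap s(t) = -9·cos(t). En intégrant le snap et en utilisant la condition initiale j(0) = 0, nous obtenons j(t) = -9·sin(t). Nous avons le jerk j(t) = -9·sin(t). En substituant t = pi/2: j(pi/2) = -9.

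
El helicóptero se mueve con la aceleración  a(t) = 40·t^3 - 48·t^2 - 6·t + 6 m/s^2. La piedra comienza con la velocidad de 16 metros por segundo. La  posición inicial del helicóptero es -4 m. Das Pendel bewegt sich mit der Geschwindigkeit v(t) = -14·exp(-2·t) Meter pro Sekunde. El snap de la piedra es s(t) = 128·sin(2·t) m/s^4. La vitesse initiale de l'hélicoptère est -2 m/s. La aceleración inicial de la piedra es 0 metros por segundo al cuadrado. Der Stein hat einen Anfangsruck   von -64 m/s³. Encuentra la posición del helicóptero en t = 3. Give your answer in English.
We need to integrate our acceleration equation a(t) = 40·t^3 - 48·t^2 - 6·t + 6 2 times. Taking ∫a(t)dt and applying v(0) = -2, we find v(t) = 10·t^4 - 16·t^3 - 3·t^2 + 6·t - 2. Finding the antiderivative of v(t) and using x(0) = -4: x(t) = 2·t^5 - 4·t^4 - t^3 + 3·t^2 - 2·t - 4. Using x(t) = 2·t^5 - 4·t^4 - t^3 + 3·t^2 - 2·t - 4 and substituting t = 3, we find x = 152.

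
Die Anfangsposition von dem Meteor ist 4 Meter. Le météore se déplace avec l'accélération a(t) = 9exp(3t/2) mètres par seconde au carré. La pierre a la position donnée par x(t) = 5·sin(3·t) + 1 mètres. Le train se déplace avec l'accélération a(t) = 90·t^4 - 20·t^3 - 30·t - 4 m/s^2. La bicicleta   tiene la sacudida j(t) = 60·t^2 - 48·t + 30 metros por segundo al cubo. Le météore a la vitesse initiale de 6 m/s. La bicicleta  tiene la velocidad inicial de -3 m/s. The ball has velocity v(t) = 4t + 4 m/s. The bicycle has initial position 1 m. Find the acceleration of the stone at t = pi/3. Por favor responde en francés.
En partant de la position x(t) = 5·sin(3·t) + 1, nous prenons 2 dérivées. En prenant d/dt de x(t), nous trouvons v(t) = 15·cos(3·t). En dérivant la vitesse, nous obtenons l'accélération: a(t) = -45·sin(3·t). Nous avons l'accélération a(t) = -45·sin(3·t). En substituant t = pi/3: a(pi/3) = 0.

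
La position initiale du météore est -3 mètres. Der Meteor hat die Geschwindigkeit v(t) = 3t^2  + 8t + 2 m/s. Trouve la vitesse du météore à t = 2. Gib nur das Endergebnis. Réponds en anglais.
The answer is 30.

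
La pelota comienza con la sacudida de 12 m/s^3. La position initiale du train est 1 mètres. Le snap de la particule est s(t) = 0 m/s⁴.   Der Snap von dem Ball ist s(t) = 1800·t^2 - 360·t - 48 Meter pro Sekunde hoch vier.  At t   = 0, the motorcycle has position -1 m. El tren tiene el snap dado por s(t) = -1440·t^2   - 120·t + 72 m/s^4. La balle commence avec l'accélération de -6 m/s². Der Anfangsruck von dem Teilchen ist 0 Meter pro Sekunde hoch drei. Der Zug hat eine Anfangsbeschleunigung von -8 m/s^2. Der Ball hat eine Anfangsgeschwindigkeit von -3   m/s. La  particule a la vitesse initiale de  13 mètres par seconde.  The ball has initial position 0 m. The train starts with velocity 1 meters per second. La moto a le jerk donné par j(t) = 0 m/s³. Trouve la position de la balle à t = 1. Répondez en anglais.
Starting from snap s(t) = 1800·t^2 - 360·t - 48, we take 4 antiderivatives. Integrating snap and using the initial condition j(0) = 12, we get j(t) = 600·t^3 - 180·t^2 - 48·t + 12. Finding the antiderivative of j(t) and using a(0) = -6: a(t) = 150·t^4 - 60·t^3 - 24·t^2 + 12·t - 6. The integral of acceleration is velocity. Using v(0) = -3, we get v(t) = 30·t^5 - 15·t^4 - 8·t^3 + 6·t^2 - 6·t - 3. The antiderivative of velocity is position. Using x(0) = 0, we get x(t) = 5·t^6 - 3·t^5 - 2·t^4 + 2·t^3 - 3·t^2 - 3·t. We have position x(t) = 5·t^6 - 3·t^5 - 2·t^4 + 2·t^3 - 3·t^2 - 3·t. Substituting t = 1: x(1) = -4.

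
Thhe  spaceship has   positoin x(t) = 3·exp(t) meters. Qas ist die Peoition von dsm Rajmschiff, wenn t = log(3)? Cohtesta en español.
De la ecuación de la posición x(t) = 3·exp(t), sustituimos t = log(3) para obtener x = 9.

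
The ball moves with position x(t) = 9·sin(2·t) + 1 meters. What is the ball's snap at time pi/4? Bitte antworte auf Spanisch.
Para resolver esto, necesitamos tomar 4 derivadas de nuestra ecuación de la posición x(t) = 9·sin(2·t) + 1. Tomando d/dt de x(t), encontramos v(t) = 18·cos(2·t). Tomando d/dt de v(t), encontramos a(t) = -36·sin(2·t). Tomando d/dt de a(t), encontramos j(t) = -72·cos(2·t). Tomando d/dt de j(t), encontramos s(t) = 144·sin(2·t). Usando s(t) = 144·sin(2·t) y sustituyendo t = pi/4, encontramos s = 144.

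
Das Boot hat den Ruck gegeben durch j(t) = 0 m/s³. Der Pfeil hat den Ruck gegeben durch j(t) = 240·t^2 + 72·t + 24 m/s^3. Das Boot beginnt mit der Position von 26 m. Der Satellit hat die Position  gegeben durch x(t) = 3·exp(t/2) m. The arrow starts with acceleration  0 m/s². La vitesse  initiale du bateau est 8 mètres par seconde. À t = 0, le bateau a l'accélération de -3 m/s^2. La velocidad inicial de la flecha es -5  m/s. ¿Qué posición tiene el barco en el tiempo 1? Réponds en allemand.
Wir müssen das Integral unserer Gleichung für den Ruck j(t) = 0 3-mal finden. Durch Integration von dem Ruck und Verwendung der Anfangsbedingung a(0) = -3, erhalten wir a(t) = -3. Mit ∫a(t)dt und Anwendung von v(0) = 8, finden wir v(t) = 8 - 3·t. Mit ∫v(t)dt und Anwendung von x(0) = 26, finden wir x(t) = -3·t^2/2 + 8·t + 26. Wir haben die Position x(t) = -3·t^2/2 + 8·t + 26. Durch Einsetzen von t = 1: x(1) = 65/2.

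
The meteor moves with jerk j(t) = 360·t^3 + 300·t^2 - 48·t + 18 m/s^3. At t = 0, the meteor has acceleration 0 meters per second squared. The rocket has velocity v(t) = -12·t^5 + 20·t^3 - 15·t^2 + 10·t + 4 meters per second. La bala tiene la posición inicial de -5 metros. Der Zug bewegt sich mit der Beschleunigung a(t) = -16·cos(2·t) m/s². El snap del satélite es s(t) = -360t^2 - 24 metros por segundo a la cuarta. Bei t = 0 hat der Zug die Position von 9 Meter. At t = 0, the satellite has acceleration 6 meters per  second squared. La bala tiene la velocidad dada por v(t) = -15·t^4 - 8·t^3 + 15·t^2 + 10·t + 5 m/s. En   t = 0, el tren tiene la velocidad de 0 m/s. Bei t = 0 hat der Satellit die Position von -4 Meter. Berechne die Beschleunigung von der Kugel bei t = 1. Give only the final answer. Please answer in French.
La réponse est -44.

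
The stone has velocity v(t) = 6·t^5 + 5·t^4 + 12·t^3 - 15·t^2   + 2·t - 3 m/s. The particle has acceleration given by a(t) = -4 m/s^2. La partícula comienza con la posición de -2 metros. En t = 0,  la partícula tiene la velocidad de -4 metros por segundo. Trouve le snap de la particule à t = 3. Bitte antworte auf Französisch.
Pour résoudre ceci, nous devons prendre 2 dérivées de notre équation de l'accélération a(t) = -4. En dérivant l'accélération, nous obtenons le jerk: j(t) = 0. La dérivée du jerk donne le snap: s(t) = 0. En utilisant s(t) = 0 et en substituant t = 3, nous trouvons s = 0.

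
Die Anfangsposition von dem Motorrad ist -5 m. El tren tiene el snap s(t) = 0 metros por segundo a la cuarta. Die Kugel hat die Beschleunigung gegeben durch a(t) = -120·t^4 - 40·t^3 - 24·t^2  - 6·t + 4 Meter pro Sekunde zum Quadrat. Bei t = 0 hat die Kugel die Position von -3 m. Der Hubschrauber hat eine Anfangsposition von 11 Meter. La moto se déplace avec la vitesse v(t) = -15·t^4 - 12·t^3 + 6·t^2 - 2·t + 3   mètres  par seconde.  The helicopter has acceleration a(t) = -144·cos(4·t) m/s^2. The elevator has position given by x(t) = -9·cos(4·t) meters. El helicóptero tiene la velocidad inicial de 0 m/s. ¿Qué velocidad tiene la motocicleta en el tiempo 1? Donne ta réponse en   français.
De l'équation de la vitesse v(t) = -15·t^4 - 12·t^3 + 6·t^2 - 2·t + 3, nous substituons t = 1 pour obtenir v = -20.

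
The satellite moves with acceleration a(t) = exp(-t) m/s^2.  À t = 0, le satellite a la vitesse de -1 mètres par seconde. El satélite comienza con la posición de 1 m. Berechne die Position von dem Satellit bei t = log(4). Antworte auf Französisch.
En partant de l'accélération a(t) = exp(-t), nous prenons 2 intégrales. La primitive de l'accélération est la vitesse. En utilisant v(0) = -1, nous obtenons v(t) = -exp(-t). En intégrant la vitesse et en utilisant la condition initiale x(0) = 1, nous obtenons x(t) = exp(-t). Nous avons la position x(t) = exp(-t). En substituant t = log(4): x(log(4)) = 1/4.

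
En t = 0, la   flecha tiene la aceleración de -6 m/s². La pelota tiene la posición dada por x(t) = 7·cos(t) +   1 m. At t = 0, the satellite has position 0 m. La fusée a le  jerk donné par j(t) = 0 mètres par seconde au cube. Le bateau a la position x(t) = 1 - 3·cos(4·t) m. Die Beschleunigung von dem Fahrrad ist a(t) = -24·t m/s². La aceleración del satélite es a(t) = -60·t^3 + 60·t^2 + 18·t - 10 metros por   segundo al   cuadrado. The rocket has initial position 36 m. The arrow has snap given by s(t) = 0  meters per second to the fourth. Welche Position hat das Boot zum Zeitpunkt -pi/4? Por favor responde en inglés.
Using x(t) = 1 - 3·cos(4·t) and substituting t = -pi/4, we find x = 4.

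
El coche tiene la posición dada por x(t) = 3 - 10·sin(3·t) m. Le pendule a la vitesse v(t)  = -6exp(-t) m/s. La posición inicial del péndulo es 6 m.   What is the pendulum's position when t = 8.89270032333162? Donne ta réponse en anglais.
We need to integrate our velocity equation v(t) = -6·exp(-t) 1 time. Taking ∫v(t)dt and applying x(0) = 6, we find x(t) = 6·exp(-t). We have position x(t) = 6·exp(-t). Substituting t = 8.89270032333162: x(8.89270032333162) = 0.000824328984992570.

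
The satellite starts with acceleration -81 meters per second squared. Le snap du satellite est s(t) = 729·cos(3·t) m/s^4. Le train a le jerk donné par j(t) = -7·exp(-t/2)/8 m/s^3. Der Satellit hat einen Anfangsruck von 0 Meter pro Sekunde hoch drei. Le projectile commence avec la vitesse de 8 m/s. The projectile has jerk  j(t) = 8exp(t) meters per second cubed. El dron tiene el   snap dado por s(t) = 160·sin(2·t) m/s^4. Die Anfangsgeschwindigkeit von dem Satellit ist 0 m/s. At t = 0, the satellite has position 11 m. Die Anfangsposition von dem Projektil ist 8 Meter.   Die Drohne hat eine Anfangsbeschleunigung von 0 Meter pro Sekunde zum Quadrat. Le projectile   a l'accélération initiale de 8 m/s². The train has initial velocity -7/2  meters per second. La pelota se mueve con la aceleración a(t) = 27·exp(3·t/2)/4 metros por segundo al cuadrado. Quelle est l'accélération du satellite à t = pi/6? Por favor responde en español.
Debemos encontrar la integral de nuestra ecuación del snap s(t) = 729·cos(3·t) 2 veces. La antiderivada del snap, con j(0) = 0, da la sacudida: j(t) = 243·sin(3·t). La integral de la sacudida es la aceleración. Usando a(0) = -81, obtenemos a(t) = -81·cos(3·t). De la ecuación de la aceleración a(t) = -81·cos(3·t), sustituimos t = pi/6 para obtener a = 0.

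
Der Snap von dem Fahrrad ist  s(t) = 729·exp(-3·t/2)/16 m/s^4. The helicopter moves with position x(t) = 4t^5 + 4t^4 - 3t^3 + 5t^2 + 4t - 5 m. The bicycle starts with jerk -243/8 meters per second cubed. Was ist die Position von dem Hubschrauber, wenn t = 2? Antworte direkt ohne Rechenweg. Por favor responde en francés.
x(2) = 191.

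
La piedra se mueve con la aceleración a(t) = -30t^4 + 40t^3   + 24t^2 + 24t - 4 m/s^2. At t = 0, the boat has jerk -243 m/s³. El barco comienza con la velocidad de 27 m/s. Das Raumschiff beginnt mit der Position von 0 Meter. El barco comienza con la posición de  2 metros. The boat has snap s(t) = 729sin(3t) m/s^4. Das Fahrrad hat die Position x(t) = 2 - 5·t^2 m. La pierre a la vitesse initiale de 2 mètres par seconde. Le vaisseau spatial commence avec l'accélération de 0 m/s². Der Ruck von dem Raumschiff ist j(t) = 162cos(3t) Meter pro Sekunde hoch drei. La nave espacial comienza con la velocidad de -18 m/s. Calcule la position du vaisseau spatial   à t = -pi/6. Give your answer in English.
We must find the integral of our jerk equation j(t) = 162·cos(3·t) 3 times. Integrating jerk and using the initial condition a(0) = 0, we get a(t) = 54·sin(3·t). Integrating acceleration and using the initial condition v(0) = -18, we get v(t) = -18·cos(3·t). Integrating velocity and using the initial condition x(0) = 0, we get x(t) = -6·sin(3·t). We have position x(t) = -6·sin(3·t). Substituting t = -pi/6: x(-pi/6) = 6.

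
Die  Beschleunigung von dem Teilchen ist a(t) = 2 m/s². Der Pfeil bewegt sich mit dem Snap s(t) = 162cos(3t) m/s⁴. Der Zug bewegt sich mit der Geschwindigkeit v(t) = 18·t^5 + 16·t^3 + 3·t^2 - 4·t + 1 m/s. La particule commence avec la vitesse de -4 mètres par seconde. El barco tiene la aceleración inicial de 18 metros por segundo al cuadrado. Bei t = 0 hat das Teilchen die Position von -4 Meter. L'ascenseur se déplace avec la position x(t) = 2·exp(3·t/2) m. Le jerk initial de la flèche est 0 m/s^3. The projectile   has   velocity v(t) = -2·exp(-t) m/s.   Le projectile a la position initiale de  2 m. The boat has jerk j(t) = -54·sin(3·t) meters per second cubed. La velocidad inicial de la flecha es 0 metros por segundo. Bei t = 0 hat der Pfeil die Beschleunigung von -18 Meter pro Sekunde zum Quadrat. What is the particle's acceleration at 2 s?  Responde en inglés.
From the given acceleration equation a(t) = 2, we substitute t = 2 to get a = 2.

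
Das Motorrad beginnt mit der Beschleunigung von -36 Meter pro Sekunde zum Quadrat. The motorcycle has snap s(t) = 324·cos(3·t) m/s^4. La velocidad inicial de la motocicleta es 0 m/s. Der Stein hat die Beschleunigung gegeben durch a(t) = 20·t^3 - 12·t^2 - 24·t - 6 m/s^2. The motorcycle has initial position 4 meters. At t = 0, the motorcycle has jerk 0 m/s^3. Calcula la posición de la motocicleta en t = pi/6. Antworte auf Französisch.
Pour résoudre ceci, nous devons prendre 4 primitives de notre équation du snap s(t) = 324·cos(3·t). En intégrant le snap et en utilisant la condition initiale j(0) = 0, nous obtenons j(t) = 108·sin(3·t). L'intégrale du jerk est l'accélération. En utilisant a(0) = -36, nous obtenons a(t) = -36·cos(3·t). En prenant ∫a(t)dt et en appliquant v(0) = 0, nous trouvons v(t) = -12·sin(3·t). En intégrant la vitesse et en utilisant la condition initiale x(0) = 4, nous obtenons x(t) = 4·cos(3·t). De l'équation de la position x(t) = 4·cos(3·t), nous substituons t = pi/6 pour obtenir x = 0.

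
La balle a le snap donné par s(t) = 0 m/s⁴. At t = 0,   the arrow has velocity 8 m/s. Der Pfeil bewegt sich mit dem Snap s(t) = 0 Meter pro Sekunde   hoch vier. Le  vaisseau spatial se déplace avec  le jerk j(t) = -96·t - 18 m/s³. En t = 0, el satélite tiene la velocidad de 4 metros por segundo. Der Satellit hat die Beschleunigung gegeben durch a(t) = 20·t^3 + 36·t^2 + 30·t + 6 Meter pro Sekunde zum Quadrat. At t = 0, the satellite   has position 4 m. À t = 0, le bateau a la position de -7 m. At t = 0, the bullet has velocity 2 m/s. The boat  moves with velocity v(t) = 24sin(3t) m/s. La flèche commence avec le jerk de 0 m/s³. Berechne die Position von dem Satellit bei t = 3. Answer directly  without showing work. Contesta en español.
La respuesta es 664.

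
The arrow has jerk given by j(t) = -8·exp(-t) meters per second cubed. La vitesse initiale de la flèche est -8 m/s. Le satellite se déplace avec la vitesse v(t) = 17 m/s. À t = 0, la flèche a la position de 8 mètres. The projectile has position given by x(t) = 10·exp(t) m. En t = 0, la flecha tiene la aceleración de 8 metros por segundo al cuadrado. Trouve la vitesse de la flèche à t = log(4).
Nous devons trouver l'intégrale de notre équation du jerk j(t) = -8·exp(-t) 2 fois. La primitive du jerk, avec a(0) = 8, donne l'accélération: a(t) = 8·exp(-t). L'intégrale de l'accélération, avec v(0) = -8, donne la vitesse: v(t) = -8·exp(-t). Nous avons la vitesse v(t) = -8·exp(-t). En substituant t = log(4): v(log(4)) = -2.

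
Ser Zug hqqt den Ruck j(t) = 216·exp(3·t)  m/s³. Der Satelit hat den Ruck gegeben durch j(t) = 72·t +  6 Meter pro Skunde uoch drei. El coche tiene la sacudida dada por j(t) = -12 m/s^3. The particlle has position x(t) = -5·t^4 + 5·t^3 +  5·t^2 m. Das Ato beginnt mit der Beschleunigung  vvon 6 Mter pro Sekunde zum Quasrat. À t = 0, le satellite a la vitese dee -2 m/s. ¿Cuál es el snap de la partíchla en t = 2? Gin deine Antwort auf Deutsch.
Ausgehend von der Position x(t) = -5·t^4 + 5·t^3 + 5·t^2, nehmen wir 4 Ableitungen. Mit d/dt von x(t) finden wir v(t) = -20·t^3 + 15·t^2 + 10·t. Durch Ableiten von der Geschwindigkeit erhalten wir die Beschleunigung: a(t) = -60·t^2 + 30·t + 10. Mit d/dt von a(t) finden wir j(t) = 30 - 120·t. Mit d/dt von j(t) finden wir s(t) = -120. Aus der Gleichung für den Snap s(t) = -120, setzen wir t = 2 ein und erhalten s = -120.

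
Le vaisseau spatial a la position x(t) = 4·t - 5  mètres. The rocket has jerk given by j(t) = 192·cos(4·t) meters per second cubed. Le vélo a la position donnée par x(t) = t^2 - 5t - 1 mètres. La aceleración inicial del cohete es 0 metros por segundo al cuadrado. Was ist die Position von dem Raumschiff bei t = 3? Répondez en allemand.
Mit x(t) = 4·t - 5 und Einsetzen von t = 3, finden wir x = 7.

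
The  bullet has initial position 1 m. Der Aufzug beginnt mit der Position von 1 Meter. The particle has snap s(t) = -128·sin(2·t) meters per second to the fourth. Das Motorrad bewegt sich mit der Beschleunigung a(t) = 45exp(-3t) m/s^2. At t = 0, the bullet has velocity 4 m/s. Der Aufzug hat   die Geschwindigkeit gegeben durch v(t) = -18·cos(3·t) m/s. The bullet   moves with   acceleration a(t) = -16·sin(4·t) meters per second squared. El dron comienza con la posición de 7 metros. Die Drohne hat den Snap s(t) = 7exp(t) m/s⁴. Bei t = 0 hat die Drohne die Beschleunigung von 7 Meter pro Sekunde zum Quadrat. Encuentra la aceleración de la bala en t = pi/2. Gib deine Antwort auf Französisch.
Nous avons l'accélération a(t) = -16·sin(4·t). En substituant t = pi/2: a(pi/2) = 0.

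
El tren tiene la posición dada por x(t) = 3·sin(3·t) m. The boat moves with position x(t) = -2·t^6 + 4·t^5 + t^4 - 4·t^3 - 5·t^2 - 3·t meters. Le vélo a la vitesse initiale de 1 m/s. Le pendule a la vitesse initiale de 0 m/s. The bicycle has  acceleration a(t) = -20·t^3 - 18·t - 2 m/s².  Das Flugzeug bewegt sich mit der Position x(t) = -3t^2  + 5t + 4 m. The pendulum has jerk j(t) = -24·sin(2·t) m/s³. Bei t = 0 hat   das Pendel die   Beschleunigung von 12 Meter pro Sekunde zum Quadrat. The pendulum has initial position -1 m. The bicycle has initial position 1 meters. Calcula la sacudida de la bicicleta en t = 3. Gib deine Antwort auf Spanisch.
Partiendo de la aceleración a(t) = -20·t^3 - 18·t - 2, tomamos 1 derivada. Tomando d/dt de a(t), encontramos j(t) = -60·t^2 - 18. Usando j(t) = -60·t^2 - 18 y sustituyendo t = 3, encontramos j = -558.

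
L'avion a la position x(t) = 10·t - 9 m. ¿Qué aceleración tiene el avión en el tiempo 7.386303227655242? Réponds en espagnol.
Para resolver esto, necesitamos tomar 2 derivadas de nuestra ecuación de la posición x(t) = 10·t - 9. Tomando d/dt de x(t), encontramos v(t) = 10. Tomando d/dt de v(t), encontramos a(t) = 0. Usando a(t) = 0 y sustituyendo t = 7.386303227655242, encontramos a = 0.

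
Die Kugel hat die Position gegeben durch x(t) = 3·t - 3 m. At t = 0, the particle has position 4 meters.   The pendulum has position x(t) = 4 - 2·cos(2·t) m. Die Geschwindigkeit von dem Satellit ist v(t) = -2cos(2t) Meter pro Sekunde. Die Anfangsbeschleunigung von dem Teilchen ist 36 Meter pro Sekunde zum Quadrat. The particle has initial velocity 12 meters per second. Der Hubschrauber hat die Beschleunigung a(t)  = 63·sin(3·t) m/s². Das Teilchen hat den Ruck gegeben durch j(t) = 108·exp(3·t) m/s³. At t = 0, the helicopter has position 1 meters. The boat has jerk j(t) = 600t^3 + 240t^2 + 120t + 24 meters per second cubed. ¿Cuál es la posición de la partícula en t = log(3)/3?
Necesitamos integrar nuestra ecuación de la sacudida j(t) = 108·exp(3·t) 3 veces. La integral de la sacudida es la aceleración. Usando a(0) = 36, obtenemos a(t) = 36·exp(3·t). La integral de la aceleración, con v(0) = 12, da la velocidad: v(t) = 12·exp(3·t). La integral de la velocidad es la posición. Usando x(0) = 4, obtenemos x(t) = 4·exp(3·t). De la ecuación de la posición x(t) = 4·exp(3·t), sustituimos t = log(3)/3 para obtener x = 12.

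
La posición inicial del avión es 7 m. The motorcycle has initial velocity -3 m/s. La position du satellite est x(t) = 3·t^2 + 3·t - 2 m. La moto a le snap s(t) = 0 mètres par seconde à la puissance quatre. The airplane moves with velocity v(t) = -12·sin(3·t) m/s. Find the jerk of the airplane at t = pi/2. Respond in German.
Ausgehend von der Geschwindigkeit v(t) = -12·sin(3·t), nehmen wir 2 Ableitungen. Durch Ableiten von der Geschwindigkeit erhalten wir die Beschleunigung: a(t) = -36·cos(3·t). Mit d/dt von a(t) finden wir j(t) = 108·sin(3·t). Wir haben den Ruck j(t) = 108·sin(3·t). Durch Einsetzen von t = pi/2: j(pi/2) = -108.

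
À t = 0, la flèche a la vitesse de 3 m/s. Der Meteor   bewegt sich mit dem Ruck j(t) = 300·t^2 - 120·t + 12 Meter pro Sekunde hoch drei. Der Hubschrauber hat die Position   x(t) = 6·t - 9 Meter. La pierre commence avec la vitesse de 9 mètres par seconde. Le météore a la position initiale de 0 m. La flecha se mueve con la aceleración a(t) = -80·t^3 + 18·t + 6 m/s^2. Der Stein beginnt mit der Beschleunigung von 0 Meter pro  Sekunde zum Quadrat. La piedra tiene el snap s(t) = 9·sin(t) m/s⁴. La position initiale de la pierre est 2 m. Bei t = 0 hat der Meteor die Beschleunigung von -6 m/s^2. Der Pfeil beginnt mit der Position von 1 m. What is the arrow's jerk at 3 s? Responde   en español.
Para resolver esto, necesitamos tomar 1 derivada de nuestra ecuación de la aceleración a(t) = -80·t^3 + 18·t + 6. Derivando la aceleración, obtenemos la sacudida: j(t) = 18 - 240·t^2. Tenemos la sacudida j(t) = 18 - 240·t^2. Sustituyendo t = 3: j(3) = -2142.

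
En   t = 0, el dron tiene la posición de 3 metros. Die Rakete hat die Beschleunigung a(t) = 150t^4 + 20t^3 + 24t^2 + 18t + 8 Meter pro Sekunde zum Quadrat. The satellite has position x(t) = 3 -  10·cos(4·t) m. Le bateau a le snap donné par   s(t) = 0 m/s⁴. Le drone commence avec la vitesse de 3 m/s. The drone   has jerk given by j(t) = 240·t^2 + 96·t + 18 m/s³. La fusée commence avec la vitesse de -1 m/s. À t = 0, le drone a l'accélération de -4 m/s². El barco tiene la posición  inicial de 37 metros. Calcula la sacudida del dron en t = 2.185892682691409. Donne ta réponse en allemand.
Aus der Gleichung für den Ruck j(t) = 240·t^2 + 96·t + 18, setzen wir t = 2.185892682691409 ein und erhalten j = 1374.59613439690.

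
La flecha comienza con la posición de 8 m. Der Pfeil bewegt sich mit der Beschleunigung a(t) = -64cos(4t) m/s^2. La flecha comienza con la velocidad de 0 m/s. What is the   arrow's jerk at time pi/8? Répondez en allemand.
Ausgehend von der Beschleunigung a(t) = -64·cos(4·t), nehmen wir 1 Ableitung. Durch Ableiten von der Beschleunigung erhalten wir den Ruck: j(t) = 256·sin(4·t). Aus der Gleichung für den Ruck j(t) = 256·sin(4·t), setzen wir t = pi/8 ein und erhalten j = 256.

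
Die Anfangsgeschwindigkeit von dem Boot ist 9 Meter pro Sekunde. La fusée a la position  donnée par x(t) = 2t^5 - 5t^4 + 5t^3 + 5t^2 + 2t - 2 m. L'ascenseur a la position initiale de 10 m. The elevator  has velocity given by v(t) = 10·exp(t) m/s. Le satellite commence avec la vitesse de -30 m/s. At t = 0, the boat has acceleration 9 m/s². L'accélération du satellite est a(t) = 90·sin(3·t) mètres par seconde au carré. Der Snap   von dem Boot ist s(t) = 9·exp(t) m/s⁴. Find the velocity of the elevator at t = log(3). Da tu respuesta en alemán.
Mit v(t) = 10·exp(t) und Einsetzen von t = log(3), finden wir v = 30.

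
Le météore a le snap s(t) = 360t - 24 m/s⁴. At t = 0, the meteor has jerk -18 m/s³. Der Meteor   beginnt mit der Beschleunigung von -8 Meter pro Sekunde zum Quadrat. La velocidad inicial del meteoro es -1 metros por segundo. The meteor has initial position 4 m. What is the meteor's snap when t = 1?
From the given snap equation s(t) = 360·t - 24, we substitute t = 1 to get s = 336.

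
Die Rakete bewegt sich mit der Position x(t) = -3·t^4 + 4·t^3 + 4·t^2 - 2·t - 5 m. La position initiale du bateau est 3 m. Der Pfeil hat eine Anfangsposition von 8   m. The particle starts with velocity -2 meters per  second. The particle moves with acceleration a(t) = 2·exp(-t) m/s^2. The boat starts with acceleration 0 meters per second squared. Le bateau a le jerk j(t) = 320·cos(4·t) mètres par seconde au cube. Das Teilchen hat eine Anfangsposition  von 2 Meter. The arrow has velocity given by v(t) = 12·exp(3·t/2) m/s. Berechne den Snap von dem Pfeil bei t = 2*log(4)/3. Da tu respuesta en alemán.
Wir müssen unsere Gleichung für die Geschwindigkeit v(t) = 12·exp(3·t/2) 3-mal ableiten. Mit d/dt von v(t) finden wir a(t) = 18·exp(3·t/2). Mit d/dt von a(t) finden wir j(t) = 27·exp(3·t/2). Durch Ableiten von dem Ruck erhalten wir den Snap: s(t) = 81·exp(3·t/2)/2. Aus der Gleichung für den Snap s(t) = 81·exp(3·t/2)/2, setzen wir t = 2*log(4)/3 ein und erhalten s = 162.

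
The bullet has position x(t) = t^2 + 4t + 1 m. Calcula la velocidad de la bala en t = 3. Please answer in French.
Pour résoudre ceci, nous devons prendre 1 dérivée de notre équation de la position x(t) = t^2 + 4·t + 1. La dérivée de la position donne la vitesse: v(t) = 2·t + 4. En utilisant v(t) = 2·t + 4 et en substituant t = 3, nous trouvons v = 10.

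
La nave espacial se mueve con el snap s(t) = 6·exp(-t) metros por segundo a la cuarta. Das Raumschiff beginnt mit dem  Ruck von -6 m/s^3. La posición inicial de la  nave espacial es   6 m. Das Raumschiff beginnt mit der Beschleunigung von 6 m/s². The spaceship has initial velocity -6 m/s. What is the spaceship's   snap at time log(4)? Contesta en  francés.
Nous avons le snap s(t) = 6·exp(-t). En substituant t = log(4): s(log(4)) = 3/2.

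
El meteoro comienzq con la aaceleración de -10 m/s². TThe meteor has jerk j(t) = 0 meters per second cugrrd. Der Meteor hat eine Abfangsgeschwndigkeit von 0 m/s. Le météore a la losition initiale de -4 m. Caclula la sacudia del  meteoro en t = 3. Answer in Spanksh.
Usando j(t) = 0 y sustituyendo t = 3, encontramos j = 0.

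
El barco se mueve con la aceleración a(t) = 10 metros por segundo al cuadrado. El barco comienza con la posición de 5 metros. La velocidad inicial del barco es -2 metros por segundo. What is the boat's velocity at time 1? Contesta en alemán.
Um dies zu lösen, müssen wir 1 Stammfunktion unserer Gleichung für die Beschleunigung a(t) = 10 finden. Die Stammfunktion von der Beschleunigung, mit v(0) = -2, ergibt die Geschwindigkeit: v(t) = 10·t - 2. Wir haben die Geschwindigkeit v(t) = 10·t - 2. Durch Einsetzen von t = 1: v(1) = 8.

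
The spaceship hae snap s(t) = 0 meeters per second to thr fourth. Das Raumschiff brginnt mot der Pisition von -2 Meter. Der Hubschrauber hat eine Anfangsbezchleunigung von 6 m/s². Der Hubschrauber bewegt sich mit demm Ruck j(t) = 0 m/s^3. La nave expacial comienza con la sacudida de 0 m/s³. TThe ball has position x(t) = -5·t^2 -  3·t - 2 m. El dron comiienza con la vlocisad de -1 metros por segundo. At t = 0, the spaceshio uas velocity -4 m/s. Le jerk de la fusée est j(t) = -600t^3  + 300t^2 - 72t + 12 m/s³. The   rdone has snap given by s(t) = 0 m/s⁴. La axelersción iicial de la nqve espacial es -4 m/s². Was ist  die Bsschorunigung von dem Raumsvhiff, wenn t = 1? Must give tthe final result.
a(1) = -4.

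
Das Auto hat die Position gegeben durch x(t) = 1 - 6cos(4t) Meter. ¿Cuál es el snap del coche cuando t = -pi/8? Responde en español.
Debemos derivar nuestra ecuación de la posición x(t) = 1 - 6·cos(4·t) 4 veces. La derivada de la posición da la velocidad: v(t) = 24·sin(4·t). La derivada de la velocidad da la aceleración: a(t) = 96·cos(4·t). Tomando d/dt de a(t), encontramos j(t) = -384·sin(4·t). Derivando la sacudida, obtenemos el snap: s(t) = -1536·cos(4·t). Tenemos el snap s(t) = -1536·cos(4·t). Sustituyendo t = -pi/8: s(-pi/8) = 0.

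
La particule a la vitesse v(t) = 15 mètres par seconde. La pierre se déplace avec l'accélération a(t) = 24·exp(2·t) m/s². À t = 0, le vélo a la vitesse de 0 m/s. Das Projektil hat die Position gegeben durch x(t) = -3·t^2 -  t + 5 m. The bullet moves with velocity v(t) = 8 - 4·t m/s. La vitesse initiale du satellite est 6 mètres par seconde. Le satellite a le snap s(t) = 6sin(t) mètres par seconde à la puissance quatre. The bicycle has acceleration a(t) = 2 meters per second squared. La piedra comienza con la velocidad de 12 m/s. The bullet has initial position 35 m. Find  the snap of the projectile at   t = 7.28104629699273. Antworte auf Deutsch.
Um dies zu lösen, müssen wir 4 Ableitungen unserer Gleichung für die Position x(t) = -3·t^2 - t + 5 nehmen. Durch Ableiten von der Position erhalten wir die Geschwindigkeit: v(t) = -6·t - 1. Durch Ableiten von der Geschwindigkeit erhalten wir die Beschleunigung: a(t) = -6. Durch Ableiten von der Beschleunigung erhalten wir den Ruck: j(t) = 0. Durch Ableiten von dem Ruck erhalten wir den Snap: s(t) = 0. Mit s(t) = 0 und Einsetzen von t = 7.28104629699273, finden wir s = 0.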